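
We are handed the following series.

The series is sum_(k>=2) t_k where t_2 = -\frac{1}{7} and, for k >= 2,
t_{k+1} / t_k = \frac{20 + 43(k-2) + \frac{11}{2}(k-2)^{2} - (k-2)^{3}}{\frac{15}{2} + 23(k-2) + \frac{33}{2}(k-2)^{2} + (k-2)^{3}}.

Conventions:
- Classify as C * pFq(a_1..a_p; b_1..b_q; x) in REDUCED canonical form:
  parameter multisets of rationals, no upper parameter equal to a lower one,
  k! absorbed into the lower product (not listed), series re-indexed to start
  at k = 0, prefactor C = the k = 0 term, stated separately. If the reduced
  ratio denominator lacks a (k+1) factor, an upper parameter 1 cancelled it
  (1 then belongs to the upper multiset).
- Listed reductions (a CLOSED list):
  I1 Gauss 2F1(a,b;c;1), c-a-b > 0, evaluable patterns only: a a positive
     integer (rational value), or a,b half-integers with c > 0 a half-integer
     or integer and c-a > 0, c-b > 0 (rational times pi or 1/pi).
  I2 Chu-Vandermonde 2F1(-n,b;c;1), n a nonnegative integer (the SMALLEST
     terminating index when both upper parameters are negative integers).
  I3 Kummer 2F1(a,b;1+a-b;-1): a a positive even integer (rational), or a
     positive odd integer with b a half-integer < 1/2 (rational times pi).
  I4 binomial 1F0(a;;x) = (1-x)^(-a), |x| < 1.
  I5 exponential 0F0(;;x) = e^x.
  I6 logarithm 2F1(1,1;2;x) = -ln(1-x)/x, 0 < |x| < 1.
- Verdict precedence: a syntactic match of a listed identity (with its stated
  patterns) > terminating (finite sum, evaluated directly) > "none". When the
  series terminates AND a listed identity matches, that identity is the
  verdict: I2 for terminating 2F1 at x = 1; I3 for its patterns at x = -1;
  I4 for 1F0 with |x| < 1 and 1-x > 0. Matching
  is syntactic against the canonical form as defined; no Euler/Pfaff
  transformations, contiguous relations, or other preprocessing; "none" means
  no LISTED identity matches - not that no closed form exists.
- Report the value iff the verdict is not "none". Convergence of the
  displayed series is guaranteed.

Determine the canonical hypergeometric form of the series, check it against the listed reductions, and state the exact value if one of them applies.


Classification (C = -\frac{1}{7}): 2F1 with upper {-10, 4}, lower {15}, argument x = -1. Verdict: the Kummer evaluation I3 fires (x = -1; c = 15 equals 1+a-b for upper {-10, 4}: listed pattern). Its exact value is -\frac{13}{6}.

Key step: with t_0 = -\frac{1}{7}, the ratio is unreduced: k + 1/2 divides both sides (prefactor -1/7).
Adjacent-term ratio: r(k) = -1 * (k-10) (k+4) / [(k+15) (k+1)] - rational in k. x = -1; t_0 = -\frac{1}{7}; negate the roots.


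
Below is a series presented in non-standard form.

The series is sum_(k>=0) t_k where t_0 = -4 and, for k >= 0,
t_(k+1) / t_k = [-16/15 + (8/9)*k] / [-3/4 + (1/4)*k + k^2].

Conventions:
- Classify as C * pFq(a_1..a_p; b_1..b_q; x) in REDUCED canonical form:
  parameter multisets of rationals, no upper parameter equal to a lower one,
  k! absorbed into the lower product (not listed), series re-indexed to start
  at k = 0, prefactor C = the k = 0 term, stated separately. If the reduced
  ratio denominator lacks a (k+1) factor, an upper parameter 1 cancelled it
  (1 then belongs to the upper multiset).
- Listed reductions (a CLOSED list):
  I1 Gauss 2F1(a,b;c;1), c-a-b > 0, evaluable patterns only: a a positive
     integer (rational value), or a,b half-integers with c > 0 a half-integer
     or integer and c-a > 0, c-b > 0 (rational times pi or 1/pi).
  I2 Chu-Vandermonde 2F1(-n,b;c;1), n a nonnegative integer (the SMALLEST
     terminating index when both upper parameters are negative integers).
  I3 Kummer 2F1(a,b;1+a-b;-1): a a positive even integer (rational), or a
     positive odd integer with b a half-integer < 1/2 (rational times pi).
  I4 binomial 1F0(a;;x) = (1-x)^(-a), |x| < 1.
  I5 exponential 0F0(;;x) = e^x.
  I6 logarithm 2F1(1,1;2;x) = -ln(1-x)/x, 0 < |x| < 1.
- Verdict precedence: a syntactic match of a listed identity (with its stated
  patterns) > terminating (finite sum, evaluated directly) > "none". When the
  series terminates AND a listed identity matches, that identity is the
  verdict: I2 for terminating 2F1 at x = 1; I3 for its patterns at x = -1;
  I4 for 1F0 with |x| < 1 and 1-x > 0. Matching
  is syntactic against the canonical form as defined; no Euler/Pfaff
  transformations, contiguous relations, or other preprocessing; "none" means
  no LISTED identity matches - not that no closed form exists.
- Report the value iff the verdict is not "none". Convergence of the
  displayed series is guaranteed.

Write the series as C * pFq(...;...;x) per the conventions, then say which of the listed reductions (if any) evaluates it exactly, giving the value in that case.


With C = -4: the canonical form is 1F1(-6/5; -3/4; 8/9). Verdict: none (x = 8/9): each listed identity misses the multisets {-6/5} ; {-3/4}.

Key observation: with t_0 = -4, the expanded ratio factors over Q; C = -4, roots give parameters.
Adjacent-term ratio: r(k) = (8/9) * (k-6/5) / [(k-3/4) (k+1)] - poly over poly, x = (8/9) from leading terms; C = -4 at k = 0.


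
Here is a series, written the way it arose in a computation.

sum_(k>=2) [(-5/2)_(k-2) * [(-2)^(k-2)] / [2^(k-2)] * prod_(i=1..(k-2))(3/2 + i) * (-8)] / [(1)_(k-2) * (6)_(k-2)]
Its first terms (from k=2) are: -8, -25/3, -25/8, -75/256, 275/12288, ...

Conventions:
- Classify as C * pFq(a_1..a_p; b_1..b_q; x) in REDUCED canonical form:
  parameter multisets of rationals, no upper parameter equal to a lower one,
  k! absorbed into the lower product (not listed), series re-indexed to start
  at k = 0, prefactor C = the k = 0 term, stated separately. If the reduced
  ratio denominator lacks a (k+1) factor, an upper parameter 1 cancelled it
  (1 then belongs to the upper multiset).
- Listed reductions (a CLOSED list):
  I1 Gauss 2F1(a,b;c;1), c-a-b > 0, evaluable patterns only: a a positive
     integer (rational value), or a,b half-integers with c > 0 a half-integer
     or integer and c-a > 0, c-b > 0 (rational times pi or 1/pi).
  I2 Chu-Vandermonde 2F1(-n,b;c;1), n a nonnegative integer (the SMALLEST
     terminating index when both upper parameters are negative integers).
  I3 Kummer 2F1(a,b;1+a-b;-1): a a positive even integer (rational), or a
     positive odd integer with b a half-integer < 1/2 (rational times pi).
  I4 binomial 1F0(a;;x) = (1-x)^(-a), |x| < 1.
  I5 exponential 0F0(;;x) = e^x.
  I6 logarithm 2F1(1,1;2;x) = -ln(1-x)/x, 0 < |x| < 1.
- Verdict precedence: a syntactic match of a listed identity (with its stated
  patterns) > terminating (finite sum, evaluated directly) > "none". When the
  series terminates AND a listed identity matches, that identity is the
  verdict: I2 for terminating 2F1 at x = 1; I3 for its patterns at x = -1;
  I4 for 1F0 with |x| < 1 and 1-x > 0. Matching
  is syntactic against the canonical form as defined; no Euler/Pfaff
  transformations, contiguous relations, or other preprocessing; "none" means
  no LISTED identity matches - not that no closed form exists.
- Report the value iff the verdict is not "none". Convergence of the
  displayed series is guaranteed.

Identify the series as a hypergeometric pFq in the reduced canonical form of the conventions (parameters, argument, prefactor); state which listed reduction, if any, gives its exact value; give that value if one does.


x = -1 here; the reduced form reads 2F1, upper {-5/2, 5/2}, lower {6}, C = -8. Verdict: none. Every listed pattern misses the 2F1 form at -1, upper {-5/2, 5/2}.

Key step: with t_0 = -8, the two k-th powers (prefactor -8) combine into one argument.
Step ratio: r(k) = (-1) * (k-5/2) (k+5/2) / [(k+6) (k+1)] ; factor over Q: parameters, x = (-1), and C = -8.


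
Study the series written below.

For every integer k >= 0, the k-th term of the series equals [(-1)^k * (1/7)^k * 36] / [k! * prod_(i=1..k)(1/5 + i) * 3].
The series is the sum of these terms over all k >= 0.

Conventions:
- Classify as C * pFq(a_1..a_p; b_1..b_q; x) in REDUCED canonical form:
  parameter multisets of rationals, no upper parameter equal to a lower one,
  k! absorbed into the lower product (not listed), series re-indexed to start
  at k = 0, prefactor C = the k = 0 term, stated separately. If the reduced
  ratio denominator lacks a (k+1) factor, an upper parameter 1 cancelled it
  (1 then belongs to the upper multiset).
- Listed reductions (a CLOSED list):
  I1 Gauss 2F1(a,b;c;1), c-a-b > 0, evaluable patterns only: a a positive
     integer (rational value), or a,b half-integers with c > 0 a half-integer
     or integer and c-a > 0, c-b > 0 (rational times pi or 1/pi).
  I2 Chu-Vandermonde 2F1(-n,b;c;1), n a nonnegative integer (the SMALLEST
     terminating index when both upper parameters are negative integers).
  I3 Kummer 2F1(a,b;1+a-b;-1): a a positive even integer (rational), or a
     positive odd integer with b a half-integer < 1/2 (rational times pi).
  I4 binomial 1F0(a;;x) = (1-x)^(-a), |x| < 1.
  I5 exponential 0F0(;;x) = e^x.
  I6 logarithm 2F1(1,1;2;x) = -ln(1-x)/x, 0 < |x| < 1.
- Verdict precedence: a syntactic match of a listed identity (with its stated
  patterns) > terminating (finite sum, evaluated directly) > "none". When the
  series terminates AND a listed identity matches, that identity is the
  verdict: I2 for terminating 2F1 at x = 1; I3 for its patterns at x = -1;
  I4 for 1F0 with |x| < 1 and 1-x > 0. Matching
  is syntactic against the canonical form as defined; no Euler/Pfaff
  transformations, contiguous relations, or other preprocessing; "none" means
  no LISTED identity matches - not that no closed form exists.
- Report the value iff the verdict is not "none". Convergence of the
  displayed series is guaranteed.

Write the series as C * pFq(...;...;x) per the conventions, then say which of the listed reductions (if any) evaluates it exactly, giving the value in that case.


This is 12 * 0F1(-; 6/5; -1/7) in reduced canonical form. Verdict: no listed reduction: x = -1/7 and upper {-} fail every I1-I6 pattern.

Structural cue: x = (-1/7) and the constant factors (C = 12, x = -1/7) combine into one prefactor.
Ratio: r(k) = (-1/7) * 1 / [(k+6/5) (k+1)] ; factor over Q: parameters, x = (-1/7), and C = 12.


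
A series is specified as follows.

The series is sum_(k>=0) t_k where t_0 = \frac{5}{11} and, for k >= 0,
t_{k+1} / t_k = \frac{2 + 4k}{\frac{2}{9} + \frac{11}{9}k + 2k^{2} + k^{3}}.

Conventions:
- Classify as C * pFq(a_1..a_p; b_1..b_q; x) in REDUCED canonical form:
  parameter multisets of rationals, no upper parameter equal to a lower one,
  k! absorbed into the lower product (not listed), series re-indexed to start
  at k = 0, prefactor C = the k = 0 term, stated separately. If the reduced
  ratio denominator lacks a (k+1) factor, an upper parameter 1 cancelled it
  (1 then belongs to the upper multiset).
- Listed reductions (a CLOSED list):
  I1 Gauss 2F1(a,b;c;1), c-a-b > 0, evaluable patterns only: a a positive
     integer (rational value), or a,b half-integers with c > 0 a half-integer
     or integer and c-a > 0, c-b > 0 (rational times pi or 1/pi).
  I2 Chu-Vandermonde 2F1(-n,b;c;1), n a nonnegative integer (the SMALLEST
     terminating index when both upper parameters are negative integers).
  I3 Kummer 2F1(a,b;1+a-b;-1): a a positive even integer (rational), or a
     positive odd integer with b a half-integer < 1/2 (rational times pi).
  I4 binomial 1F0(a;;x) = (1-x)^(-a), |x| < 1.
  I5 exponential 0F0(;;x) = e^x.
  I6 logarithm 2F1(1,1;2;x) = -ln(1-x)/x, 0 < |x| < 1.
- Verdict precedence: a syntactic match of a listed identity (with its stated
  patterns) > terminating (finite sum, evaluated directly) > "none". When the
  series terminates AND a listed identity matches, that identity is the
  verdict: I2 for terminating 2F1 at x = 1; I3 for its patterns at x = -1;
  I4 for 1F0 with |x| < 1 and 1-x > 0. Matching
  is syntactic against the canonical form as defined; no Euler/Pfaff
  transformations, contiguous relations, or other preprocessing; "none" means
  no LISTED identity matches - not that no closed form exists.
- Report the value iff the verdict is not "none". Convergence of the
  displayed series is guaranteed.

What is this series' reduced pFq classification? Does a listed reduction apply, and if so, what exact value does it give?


Key observation: t_0 being \frac{5}{11}, roots of the ratio polynomials (C = 5/11, x = 4) are the negated parameters.
Consecutive-term ratio: r(k) = 4 * (k+\frac{1}{2}) / [(k+\frac{1}{3}) (k+\frac{2}{3}) (k+1)] - poly over poly, x = 4 from leading terms; C = \frac{5}{11} at k = 0.

Classification (C = \frac{5}{11}): 1F2 with upper {\frac{1}{2}}, lower {\frac{1}{3}, \frac{2}{3}}, argument x = 4. Verdict: none here - no I1-I6 shape fits x = 4 with lower {\frac{1}{3}, \frac{2}{3}}.


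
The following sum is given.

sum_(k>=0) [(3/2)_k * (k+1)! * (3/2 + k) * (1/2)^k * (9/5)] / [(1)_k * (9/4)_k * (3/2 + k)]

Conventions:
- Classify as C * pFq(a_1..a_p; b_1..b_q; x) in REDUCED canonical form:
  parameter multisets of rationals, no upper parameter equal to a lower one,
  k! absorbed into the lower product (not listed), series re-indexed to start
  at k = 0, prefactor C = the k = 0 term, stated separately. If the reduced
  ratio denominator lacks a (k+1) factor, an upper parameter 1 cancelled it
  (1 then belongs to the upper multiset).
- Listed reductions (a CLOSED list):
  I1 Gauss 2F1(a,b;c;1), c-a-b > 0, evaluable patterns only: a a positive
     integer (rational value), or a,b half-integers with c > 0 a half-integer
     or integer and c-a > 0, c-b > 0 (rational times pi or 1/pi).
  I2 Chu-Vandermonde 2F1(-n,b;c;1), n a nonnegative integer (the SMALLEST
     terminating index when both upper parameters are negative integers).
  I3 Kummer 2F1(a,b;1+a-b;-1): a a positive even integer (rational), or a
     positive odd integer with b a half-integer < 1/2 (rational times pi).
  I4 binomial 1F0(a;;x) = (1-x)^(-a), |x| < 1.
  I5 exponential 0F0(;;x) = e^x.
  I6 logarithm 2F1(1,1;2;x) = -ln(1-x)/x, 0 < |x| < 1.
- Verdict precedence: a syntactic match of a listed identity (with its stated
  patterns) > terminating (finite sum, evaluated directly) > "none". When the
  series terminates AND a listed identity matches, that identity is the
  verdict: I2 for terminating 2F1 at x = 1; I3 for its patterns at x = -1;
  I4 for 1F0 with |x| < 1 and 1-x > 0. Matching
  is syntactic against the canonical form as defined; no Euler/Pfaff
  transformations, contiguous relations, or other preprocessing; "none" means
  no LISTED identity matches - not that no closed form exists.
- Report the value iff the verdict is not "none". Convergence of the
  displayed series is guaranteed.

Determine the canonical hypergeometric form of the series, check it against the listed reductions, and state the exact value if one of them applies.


Key observation: with t_0 = 9/5, k + 3/2 divides numerator and denominator alike; C = 9/5 after cancelling.
Term ratio: r(k) = (1/2) * (k+3/2) (k+2) / [(k+9/4) (k+1)] - rational; roots negated = parameters, x = (1/2), C = 9/5.

The series (x = 1/2) is 2F1: upper {3/2, 2}, lower {9/4}, prefactor 9/5. Verdict: none here - no I1-I6 shape fits x = 1/2 with lower {9/4}.


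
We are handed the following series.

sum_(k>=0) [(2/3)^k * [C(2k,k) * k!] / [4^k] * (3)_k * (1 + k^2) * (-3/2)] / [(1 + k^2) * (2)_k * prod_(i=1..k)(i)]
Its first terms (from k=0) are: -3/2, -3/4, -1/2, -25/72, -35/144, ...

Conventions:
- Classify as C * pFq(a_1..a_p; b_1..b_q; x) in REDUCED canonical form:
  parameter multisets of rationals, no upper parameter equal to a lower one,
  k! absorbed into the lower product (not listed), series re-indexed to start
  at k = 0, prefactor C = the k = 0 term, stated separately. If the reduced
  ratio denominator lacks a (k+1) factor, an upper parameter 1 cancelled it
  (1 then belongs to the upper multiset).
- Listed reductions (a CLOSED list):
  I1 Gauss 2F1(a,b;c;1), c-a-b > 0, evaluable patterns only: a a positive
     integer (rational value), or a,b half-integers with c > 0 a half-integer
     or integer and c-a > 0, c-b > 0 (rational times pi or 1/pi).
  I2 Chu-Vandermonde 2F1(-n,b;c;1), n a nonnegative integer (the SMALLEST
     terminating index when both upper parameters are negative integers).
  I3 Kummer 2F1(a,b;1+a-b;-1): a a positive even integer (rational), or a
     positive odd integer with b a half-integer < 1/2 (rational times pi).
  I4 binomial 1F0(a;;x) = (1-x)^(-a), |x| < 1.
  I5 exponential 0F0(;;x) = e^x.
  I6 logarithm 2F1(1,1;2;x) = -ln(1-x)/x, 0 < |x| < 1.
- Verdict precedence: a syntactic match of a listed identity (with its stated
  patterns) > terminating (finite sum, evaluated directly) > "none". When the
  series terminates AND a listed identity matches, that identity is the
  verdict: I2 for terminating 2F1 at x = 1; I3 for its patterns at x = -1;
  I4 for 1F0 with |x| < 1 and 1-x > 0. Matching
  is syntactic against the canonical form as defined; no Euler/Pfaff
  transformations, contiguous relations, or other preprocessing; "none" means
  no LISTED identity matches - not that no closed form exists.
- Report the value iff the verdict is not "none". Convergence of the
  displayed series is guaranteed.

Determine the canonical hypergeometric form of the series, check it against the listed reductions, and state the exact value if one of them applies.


Structural cue: x = (2/3) and C(2k,k) (C = -3/2, x = 2/3) equals 4^k (1/2)_k / k!.
Ratio: r(k) = (2/3) * (k+1/2) (k+3) / [(k+2) (k+1)] - rational in k, leading ratio (2/3); with t_0 = -3/2, classification follows.

Prefactor -3/2, argument 2/3: 2F1 with upper {1/2, 3} over lower {2}. Verdict: none here - no I1-I6 shape fits x = 2/3 with lower {2}.


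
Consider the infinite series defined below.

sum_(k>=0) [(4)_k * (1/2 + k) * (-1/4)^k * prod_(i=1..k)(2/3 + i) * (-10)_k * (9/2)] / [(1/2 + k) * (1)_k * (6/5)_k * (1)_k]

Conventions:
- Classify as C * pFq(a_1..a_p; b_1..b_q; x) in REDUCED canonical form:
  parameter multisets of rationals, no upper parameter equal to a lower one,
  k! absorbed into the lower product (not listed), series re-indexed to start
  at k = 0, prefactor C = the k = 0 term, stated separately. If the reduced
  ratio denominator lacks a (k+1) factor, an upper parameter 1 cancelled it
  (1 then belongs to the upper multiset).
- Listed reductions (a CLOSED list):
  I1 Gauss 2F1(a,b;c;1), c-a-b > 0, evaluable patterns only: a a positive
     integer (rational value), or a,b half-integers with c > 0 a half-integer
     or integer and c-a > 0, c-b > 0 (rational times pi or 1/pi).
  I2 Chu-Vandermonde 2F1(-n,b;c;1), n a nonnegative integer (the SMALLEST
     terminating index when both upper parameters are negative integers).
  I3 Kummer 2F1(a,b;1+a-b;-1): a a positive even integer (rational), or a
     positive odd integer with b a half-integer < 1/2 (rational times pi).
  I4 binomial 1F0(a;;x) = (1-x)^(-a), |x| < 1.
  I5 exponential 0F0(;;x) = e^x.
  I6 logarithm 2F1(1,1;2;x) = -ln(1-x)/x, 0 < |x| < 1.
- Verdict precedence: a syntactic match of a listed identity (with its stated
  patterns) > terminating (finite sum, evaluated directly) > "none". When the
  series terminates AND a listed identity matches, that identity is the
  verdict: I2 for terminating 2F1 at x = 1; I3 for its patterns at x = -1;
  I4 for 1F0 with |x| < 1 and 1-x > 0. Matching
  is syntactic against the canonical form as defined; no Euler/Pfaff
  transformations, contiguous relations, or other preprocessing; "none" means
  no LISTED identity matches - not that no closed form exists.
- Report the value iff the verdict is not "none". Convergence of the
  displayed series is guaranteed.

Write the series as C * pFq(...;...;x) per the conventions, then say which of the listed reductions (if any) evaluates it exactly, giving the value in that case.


With C = 9/2: the canonical form is 3F2(-10, 5/3, 4; 1, 6/5; -1/4). Verdict: terminating. (-10)_k vanishes past k = 10, leaving a 11-term sum, computed directly. Sum: 41329703197493147081/37981125111840768.

The tell: with t_0 = 9/2, the running product (prefactor 9/2) telescopes to a rising factorial.
Adjacent-term ratio: r(k) = (-1/4) * (k-10) (k+5/3) (k+4) / [(k+1) (k+6/5) (k+1)] - poly over poly, x = (-1/4) from leading terms; C = 9/2 at k = 0.


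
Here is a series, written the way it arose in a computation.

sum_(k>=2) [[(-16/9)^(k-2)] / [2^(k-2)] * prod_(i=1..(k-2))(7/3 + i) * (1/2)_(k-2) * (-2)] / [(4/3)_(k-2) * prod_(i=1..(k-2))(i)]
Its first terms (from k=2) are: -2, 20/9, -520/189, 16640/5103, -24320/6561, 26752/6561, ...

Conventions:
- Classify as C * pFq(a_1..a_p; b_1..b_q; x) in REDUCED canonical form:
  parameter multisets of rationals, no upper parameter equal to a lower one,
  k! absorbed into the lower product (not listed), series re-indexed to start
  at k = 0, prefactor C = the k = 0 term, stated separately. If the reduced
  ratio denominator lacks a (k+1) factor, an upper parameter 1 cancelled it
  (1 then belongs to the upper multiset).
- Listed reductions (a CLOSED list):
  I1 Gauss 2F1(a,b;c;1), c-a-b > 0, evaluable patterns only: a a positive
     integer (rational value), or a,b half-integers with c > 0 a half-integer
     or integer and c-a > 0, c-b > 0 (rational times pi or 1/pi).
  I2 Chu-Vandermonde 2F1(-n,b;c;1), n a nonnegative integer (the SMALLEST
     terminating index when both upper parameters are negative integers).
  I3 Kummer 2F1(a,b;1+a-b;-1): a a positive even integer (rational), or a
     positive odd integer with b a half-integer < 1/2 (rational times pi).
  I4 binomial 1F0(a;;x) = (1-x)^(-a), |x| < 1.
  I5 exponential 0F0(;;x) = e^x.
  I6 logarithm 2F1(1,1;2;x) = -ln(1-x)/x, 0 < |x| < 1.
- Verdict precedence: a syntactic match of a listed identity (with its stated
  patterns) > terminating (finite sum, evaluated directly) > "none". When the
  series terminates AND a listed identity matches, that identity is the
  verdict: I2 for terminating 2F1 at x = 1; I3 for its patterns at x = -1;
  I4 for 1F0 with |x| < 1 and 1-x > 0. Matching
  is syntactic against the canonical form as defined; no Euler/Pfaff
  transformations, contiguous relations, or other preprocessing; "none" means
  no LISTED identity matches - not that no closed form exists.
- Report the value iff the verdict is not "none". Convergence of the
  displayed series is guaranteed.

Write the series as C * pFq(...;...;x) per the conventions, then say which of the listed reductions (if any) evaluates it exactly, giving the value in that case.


x = -8/9 here; the reduced form reads 2F1, upper {1/2, 10/3}, lower {4/3}, C = -2. Verdict: none (x = -8/9): each listed identity misses the multisets {1/2, 10/3} ; {4/3}.

The tell: from the first term -2: the two k-th powers (C = -2, x = -8/9) combine into one argument.
Consecutive-term ratio: r(k) = (-8/9) * (k+1/2) (k+10/3) / [(k+4/3) (k+1)] ; factor over Q: parameters, x = (-8/9), and C = -2.


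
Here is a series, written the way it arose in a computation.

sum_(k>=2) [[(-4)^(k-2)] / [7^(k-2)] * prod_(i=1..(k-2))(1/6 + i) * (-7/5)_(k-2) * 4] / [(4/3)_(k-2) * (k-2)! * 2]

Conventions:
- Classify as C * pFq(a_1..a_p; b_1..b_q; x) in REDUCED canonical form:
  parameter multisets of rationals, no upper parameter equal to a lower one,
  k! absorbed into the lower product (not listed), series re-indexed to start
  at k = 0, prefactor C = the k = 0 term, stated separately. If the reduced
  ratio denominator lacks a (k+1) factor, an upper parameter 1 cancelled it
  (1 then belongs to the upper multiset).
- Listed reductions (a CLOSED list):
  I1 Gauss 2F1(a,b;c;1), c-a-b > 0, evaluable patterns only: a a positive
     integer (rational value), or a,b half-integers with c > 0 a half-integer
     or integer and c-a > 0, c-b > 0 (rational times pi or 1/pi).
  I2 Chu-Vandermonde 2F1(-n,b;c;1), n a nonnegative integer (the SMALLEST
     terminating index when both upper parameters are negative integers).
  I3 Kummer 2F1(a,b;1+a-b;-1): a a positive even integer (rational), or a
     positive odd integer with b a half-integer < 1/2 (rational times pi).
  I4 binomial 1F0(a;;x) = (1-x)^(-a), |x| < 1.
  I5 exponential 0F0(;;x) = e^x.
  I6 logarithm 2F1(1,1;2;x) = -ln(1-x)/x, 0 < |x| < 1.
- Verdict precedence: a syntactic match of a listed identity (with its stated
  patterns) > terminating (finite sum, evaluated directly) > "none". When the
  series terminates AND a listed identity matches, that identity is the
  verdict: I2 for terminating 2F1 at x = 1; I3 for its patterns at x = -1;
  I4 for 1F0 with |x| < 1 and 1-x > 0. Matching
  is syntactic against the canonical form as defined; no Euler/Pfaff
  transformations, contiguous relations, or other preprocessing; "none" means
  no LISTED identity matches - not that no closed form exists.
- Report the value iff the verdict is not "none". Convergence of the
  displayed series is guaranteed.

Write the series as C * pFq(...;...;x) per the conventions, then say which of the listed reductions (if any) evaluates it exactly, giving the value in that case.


Prefactor 2, argument -4/7: 2F1 with upper {-7/5, 7/6} over lower {4/3}. Verdict: none. A 2F1 with upper {-7/5, 7/6} fits none of I1-I6 at x = -4/7; the sum runs forever.

Structural cue: t_0 = 2 here, and the running product (C = 2, x = -4/7) telescopes to a rising factorial.
Consecutive-term ratio: r(k) = (-4/7) * (k-7/5) (k+7/6) / [(k+4/3) (k+1)] ; factor over Q: parameters, x = (-4/7), and C = 2.


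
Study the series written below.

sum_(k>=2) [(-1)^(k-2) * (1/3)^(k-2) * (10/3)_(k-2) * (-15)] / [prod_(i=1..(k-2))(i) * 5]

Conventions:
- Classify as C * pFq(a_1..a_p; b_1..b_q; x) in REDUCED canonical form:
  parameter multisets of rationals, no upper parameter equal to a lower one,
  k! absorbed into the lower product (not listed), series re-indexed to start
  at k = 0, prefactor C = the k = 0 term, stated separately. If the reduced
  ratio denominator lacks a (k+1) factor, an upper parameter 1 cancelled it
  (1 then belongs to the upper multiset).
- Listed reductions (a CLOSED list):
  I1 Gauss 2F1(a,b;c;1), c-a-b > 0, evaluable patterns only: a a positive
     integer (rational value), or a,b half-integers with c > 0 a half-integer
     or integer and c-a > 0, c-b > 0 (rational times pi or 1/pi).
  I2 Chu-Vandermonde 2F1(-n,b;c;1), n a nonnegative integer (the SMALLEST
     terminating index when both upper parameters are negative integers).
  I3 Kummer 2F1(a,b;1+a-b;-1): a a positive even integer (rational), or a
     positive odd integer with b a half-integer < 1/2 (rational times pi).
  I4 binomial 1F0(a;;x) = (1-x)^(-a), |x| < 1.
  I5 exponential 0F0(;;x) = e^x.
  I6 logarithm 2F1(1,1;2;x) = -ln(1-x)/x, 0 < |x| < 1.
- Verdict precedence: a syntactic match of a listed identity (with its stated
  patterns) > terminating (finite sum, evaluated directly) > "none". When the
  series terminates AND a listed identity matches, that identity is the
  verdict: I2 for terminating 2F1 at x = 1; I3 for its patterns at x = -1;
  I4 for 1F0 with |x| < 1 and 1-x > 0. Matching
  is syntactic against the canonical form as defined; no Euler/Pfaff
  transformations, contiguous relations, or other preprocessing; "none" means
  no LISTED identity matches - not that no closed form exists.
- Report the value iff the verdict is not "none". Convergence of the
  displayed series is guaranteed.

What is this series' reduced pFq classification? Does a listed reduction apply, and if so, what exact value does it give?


The series (x = -1/3) is 1F0: upper {10/3}, lower {-}, prefactor -3. Verdict: the binomial series (I4) fires (the 1F0 binomial series: exponent -10/3, x = -1/3). Its exact value is (-3) * (4/3)^(-10/3).

Structural cue: with t_0 = -3, the (-1)^k factor (prefactor -3) folds into the argument's sign.
Term ratio: r(k) = (-1/3) * (k+10/3) / [(k+1)] - rational in k. x = (-1/3); t_0 = -3; negate the roots.


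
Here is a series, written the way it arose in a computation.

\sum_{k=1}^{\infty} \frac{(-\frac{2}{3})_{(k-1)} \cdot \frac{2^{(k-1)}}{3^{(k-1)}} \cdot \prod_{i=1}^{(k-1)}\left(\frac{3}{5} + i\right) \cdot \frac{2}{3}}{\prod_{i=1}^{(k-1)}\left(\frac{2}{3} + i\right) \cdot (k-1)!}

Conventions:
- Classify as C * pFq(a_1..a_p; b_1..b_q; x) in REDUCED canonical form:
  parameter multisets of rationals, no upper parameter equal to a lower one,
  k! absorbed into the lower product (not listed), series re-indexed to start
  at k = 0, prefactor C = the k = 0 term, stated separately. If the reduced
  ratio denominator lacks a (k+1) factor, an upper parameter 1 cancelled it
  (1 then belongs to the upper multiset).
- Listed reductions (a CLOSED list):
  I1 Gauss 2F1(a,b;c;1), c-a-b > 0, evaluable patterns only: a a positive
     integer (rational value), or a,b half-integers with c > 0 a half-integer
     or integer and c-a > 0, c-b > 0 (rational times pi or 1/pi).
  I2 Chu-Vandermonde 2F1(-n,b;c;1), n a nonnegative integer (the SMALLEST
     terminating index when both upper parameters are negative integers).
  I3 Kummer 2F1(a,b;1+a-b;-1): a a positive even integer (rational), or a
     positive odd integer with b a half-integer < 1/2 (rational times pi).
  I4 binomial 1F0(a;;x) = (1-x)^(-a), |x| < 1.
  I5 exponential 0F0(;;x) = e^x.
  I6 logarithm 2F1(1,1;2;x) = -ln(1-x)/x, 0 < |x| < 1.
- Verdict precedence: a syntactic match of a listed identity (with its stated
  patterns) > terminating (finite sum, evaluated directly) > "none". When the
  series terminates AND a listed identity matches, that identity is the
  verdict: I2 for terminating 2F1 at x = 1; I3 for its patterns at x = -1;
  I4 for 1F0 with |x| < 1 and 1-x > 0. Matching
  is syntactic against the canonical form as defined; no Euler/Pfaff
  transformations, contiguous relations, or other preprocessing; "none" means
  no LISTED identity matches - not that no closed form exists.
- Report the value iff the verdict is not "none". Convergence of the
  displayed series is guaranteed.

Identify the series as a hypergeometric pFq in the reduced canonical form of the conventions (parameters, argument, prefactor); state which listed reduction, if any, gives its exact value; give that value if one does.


The series (x = \frac{2}{3}) is 2F1: upper {-\frac{2}{3}, \frac{8}{5}}, lower {\frac{5}{3}}, prefactor \frac{2}{3}. Verdict: none. No listed pattern accepts 2F1(-\frac{2}{3}, \frac{8}{5}; \frac{5}{3}; \frac{2}{3}).

The tell: x = \frac{2}{3} and the lower running product (C = 2/3, x = 2/3) is a rising factorial.
Consecutive-term ratio: r(k) = \frac{2}{3} * (k-\frac{2}{3}) (k+\frac{8}{5}) / [(k+\frac{5}{3}) (k+1)] - rational; roots negated = parameters, x = \frac{2}{3}, C = \frac{2}{3}.


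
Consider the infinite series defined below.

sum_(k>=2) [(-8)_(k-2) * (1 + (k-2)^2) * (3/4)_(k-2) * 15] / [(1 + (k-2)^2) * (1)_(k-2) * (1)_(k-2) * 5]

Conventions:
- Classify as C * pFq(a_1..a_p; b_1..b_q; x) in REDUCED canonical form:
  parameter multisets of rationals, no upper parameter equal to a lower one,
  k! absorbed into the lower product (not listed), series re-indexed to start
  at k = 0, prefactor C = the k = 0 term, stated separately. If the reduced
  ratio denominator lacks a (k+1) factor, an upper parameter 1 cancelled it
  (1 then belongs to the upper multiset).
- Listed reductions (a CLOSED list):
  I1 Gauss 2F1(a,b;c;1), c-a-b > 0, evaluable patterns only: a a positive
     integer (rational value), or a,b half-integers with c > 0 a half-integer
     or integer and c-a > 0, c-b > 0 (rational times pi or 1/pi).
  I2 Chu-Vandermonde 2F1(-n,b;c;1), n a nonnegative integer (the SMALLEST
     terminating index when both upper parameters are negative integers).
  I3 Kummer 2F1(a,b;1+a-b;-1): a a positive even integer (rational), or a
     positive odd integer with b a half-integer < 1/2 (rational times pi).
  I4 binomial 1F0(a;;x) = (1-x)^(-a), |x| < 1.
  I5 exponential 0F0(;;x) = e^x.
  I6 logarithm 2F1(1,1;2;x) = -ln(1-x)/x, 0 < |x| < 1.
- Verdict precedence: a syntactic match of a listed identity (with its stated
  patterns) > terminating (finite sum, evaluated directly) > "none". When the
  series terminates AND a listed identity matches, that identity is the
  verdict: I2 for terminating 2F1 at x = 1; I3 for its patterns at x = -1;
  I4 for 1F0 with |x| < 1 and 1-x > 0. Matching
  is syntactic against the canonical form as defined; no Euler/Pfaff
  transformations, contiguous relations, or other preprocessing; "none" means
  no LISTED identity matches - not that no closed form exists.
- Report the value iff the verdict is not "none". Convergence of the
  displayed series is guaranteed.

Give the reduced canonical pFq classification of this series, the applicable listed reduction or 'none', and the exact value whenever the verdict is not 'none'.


Structural cue: x = 1 and striking the common factor k^2 + 1 reduces the term (prefactor 3).
Term ratio: r(k) = 1 * (k-8) (k+3/4) / [(k+1) (k+1)] - rational in k. x = 1; t_0 = 3; negate the roots.

Reduced: x = 1, 2F1, upper = {-8, 3/4}, lower = {1}, C = 3. Verdict at x = 1: the Chu-Vandermonde identity I2 matches (terminating 2F1 at x = 1 with n = 8, b = 3/4, c = 1). Its exact value is 1442025/8388608.


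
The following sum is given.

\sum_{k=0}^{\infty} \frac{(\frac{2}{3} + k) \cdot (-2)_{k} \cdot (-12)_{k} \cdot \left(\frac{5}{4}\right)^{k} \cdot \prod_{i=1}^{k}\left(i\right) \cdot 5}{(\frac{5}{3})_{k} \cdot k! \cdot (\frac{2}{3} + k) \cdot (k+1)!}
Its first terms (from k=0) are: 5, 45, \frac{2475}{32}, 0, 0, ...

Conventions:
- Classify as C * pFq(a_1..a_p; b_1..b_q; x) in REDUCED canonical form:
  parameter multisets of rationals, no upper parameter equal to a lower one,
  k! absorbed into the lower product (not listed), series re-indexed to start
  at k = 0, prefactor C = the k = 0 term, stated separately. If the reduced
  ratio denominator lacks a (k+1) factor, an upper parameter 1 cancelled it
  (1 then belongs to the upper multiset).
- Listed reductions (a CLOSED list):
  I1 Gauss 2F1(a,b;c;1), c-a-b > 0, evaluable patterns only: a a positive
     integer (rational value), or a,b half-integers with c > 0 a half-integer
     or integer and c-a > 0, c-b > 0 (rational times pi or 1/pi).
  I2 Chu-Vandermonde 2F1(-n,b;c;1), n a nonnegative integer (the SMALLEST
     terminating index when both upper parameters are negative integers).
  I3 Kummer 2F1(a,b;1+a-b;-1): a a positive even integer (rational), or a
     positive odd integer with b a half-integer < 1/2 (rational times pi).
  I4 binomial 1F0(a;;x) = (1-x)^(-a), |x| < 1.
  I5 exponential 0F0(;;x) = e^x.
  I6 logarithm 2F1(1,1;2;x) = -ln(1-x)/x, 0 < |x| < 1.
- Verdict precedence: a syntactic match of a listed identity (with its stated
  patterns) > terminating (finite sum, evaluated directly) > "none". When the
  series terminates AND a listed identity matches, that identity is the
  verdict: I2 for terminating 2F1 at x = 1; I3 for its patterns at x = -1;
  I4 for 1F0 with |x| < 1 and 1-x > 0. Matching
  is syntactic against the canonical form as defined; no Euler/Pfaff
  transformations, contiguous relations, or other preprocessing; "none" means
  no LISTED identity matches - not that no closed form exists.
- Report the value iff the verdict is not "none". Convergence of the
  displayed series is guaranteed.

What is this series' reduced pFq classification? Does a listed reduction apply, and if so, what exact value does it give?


Prefactor 5, argument \frac{5}{4}: 3F2 with upper {-12, -2, 1} over lower {\frac{5}{3}, 2}. Verdict: terminating. (-2)_k vanishes past k = 2, leaving a 3-term sum, computed directly. Its exact value is \frac{4075}{32}.

Key step: from the first term 5: the running product (prefactor 5) telescopes to a rising factorial.
Consecutive-term ratio: r(k) = \frac{5}{4} * (k-12) (k-2) (k+1) / [(k+\frac{5}{3}) (k+2) (k+1)] - poly over poly, x = \frac{5}{4} from leading terms; C = 5 at k = 0.


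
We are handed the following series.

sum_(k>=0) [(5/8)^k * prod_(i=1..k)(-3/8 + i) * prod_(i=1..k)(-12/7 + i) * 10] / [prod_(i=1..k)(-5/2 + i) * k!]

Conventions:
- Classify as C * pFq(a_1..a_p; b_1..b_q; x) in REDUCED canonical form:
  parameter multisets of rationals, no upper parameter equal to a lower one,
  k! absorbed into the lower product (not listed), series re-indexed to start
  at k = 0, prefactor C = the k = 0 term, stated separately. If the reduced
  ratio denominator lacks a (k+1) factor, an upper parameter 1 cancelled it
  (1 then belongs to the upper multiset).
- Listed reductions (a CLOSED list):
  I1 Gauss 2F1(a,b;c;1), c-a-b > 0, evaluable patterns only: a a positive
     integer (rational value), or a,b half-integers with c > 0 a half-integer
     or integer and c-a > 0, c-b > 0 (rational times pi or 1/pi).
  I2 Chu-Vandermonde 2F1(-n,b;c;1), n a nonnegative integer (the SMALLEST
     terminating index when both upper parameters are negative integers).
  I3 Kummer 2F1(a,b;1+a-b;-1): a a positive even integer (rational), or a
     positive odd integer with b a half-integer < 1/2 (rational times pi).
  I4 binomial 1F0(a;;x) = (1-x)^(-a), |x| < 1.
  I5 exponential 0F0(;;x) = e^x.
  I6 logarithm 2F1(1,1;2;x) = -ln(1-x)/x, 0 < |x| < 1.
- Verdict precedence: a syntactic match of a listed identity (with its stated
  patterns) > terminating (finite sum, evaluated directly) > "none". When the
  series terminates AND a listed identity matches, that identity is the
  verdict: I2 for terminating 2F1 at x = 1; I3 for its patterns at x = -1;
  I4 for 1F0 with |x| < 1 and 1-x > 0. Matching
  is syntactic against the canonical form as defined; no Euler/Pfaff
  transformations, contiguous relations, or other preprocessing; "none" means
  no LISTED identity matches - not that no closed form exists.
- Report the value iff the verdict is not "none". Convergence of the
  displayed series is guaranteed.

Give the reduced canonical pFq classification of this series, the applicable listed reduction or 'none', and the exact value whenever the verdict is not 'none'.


Classification (C = 10): 2F1 with upper {-5/7, 5/8}, lower {-3/2}, argument x = 5/8. Verdict: none (x = 5/8): each listed identity misses the multisets {-5/7, 5/8} ; {-3/2}.

First insight: from the first term 10: the running product (prefactor 10) telescopes to a rising factorial.
Consecutive-term ratio: r(k) = (5/8) * (k-5/7) (k+5/8) / [(k-3/2) (k+1)] - rational; roots negated = parameters, x = (5/8), C = 10.


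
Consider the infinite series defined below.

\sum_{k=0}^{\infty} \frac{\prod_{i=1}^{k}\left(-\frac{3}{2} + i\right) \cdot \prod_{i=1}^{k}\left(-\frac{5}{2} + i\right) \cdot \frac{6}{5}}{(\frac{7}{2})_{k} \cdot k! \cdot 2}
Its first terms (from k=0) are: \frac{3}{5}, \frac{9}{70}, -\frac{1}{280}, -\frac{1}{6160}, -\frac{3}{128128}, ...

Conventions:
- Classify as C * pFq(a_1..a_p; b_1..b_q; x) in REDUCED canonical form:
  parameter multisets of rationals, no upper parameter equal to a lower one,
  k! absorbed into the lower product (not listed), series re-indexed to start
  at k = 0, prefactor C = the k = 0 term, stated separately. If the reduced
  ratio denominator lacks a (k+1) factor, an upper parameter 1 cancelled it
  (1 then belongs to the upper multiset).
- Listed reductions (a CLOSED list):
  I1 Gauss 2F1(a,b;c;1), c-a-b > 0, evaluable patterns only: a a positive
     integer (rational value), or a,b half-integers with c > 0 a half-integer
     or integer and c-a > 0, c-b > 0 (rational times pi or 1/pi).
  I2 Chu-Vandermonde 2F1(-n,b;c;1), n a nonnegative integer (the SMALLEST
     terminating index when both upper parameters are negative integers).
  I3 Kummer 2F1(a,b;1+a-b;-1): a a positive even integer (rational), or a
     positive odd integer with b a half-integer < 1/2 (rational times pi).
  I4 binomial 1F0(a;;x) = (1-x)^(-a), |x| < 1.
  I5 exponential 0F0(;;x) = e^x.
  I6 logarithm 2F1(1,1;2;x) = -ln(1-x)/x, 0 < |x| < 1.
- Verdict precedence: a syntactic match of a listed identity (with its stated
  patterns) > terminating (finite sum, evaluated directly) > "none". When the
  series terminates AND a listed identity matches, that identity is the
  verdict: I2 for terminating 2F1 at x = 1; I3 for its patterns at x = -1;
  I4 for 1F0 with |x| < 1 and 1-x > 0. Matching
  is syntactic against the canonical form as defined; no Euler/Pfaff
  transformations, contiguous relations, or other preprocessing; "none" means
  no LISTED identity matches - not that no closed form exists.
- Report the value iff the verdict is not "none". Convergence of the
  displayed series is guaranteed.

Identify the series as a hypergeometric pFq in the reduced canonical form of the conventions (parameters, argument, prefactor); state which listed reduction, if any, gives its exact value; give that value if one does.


At argument 1: a 2F1 with upper {-\frac{3}{2}, -\frac{1}{2}}, lower {\frac{7}{2}}, scaled by C = \frac{3}{5}. Verdict: this is Gauss's theorem I1 (half-integer case) (x = 1; upper {-\frac{3}{2}, -\frac{1}{2}} half-integers, c = \frac{7}{2} in the evaluable pattern). Sum: \frac{945}{4096} \cdot \pi.

Key observation: x = 1 and the running product (prefactor 3/5) telescopes to a rising factorial.
Ratio: r(k) = 1 * (k-\frac{3}{2}) (k-\frac{1}{2}) / [(k+\frac{7}{2}) (k+1)] ; factor over Q: parameters, x = 1, and C = \frac{3}{5}.
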